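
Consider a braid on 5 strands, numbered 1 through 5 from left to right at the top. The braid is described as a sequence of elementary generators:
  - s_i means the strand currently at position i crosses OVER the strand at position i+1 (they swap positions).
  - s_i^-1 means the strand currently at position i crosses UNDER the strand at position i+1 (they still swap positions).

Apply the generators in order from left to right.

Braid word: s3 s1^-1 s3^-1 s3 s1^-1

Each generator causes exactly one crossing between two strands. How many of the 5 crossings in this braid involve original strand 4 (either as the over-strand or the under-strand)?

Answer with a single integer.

Answer: 3

Derivation:
Gen 1: crossing 3x4. Involves strand 4? yes. Count so far: 1
Gen 2: crossing 1x2. Involves strand 4? no. Count so far: 1
Gen 3: crossing 4x3. Involves strand 4? yes. Count so far: 2
Gen 4: crossing 3x4. Involves strand 4? yes. Count so far: 3
Gen 5: crossing 2x1. Involves strand 4? no. Count so far: 3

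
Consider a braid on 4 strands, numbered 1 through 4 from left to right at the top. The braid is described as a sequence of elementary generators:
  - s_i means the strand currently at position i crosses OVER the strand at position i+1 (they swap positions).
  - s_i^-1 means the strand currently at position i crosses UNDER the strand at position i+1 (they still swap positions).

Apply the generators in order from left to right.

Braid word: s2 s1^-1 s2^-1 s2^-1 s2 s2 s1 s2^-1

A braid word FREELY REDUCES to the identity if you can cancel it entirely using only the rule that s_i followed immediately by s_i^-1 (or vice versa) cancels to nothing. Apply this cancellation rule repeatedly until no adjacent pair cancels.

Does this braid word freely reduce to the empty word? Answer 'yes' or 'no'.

Answer: yes

Derivation:
Gen 1 (s2): push. Stack: [s2]
Gen 2 (s1^-1): push. Stack: [s2 s1^-1]
Gen 3 (s2^-1): push. Stack: [s2 s1^-1 s2^-1]
Gen 4 (s2^-1): push. Stack: [s2 s1^-1 s2^-1 s2^-1]
Gen 5 (s2): cancels prior s2^-1. Stack: [s2 s1^-1 s2^-1]
Gen 6 (s2): cancels prior s2^-1. Stack: [s2 s1^-1]
Gen 7 (s1): cancels prior s1^-1. Stack: [s2]
Gen 8 (s2^-1): cancels prior s2. Stack: []
Reduced word: (empty)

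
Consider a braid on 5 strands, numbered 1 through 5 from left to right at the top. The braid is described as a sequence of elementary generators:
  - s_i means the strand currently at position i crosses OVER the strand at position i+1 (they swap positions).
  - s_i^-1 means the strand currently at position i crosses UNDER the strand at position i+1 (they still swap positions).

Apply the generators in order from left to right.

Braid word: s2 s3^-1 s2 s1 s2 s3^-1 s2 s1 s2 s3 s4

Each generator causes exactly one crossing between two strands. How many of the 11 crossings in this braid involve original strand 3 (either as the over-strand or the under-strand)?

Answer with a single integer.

Gen 1: crossing 2x3. Involves strand 3? yes. Count so far: 1
Gen 2: crossing 2x4. Involves strand 3? no. Count so far: 1
Gen 3: crossing 3x4. Involves strand 3? yes. Count so far: 2
Gen 4: crossing 1x4. Involves strand 3? no. Count so far: 2
Gen 5: crossing 1x3. Involves strand 3? yes. Count so far: 3
Gen 6: crossing 1x2. Involves strand 3? no. Count so far: 3
Gen 7: crossing 3x2. Involves strand 3? yes. Count so far: 4
Gen 8: crossing 4x2. Involves strand 3? no. Count so far: 4
Gen 9: crossing 4x3. Involves strand 3? yes. Count so far: 5
Gen 10: crossing 4x1. Involves strand 3? no. Count so far: 5
Gen 11: crossing 4x5. Involves strand 3? no. Count so far: 5

Answer: 5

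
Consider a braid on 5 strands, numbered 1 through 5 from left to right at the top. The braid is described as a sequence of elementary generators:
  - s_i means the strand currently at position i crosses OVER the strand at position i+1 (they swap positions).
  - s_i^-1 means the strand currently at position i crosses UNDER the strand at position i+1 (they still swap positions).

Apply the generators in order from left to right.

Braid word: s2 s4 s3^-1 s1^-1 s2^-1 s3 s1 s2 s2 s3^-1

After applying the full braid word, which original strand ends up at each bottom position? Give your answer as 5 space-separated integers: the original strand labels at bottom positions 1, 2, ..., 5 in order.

Answer: 5 3 1 2 4

Derivation:
Gen 1 (s2): strand 2 crosses over strand 3. Perm now: [1 3 2 4 5]
Gen 2 (s4): strand 4 crosses over strand 5. Perm now: [1 3 2 5 4]
Gen 3 (s3^-1): strand 2 crosses under strand 5. Perm now: [1 3 5 2 4]
Gen 4 (s1^-1): strand 1 crosses under strand 3. Perm now: [3 1 5 2 4]
Gen 5 (s2^-1): strand 1 crosses under strand 5. Perm now: [3 5 1 2 4]
Gen 6 (s3): strand 1 crosses over strand 2. Perm now: [3 5 2 1 4]
Gen 7 (s1): strand 3 crosses over strand 5. Perm now: [5 3 2 1 4]
Gen 8 (s2): strand 3 crosses over strand 2. Perm now: [5 2 3 1 4]
Gen 9 (s2): strand 2 crosses over strand 3. Perm now: [5 3 2 1 4]
Gen 10 (s3^-1): strand 2 crosses under strand 1. Perm now: [5 3 1 2 4]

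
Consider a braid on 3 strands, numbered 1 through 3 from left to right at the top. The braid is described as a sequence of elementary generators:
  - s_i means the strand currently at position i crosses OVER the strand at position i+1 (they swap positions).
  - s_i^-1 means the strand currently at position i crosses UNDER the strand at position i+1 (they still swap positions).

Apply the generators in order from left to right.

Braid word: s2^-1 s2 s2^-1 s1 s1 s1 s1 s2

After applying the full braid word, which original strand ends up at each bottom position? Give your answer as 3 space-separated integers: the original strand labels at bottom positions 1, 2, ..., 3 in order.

Answer: 1 2 3

Derivation:
Gen 1 (s2^-1): strand 2 crosses under strand 3. Perm now: [1 3 2]
Gen 2 (s2): strand 3 crosses over strand 2. Perm now: [1 2 3]
Gen 3 (s2^-1): strand 2 crosses under strand 3. Perm now: [1 3 2]
Gen 4 (s1): strand 1 crosses over strand 3. Perm now: [3 1 2]
Gen 5 (s1): strand 3 crosses over strand 1. Perm now: [1 3 2]
Gen 6 (s1): strand 1 crosses over strand 3. Perm now: [3 1 2]
Gen 7 (s1): strand 3 crosses over strand 1. Perm now: [1 3 2]
Gen 8 (s2): strand 3 crosses over strand 2. Perm now: [1 2 3]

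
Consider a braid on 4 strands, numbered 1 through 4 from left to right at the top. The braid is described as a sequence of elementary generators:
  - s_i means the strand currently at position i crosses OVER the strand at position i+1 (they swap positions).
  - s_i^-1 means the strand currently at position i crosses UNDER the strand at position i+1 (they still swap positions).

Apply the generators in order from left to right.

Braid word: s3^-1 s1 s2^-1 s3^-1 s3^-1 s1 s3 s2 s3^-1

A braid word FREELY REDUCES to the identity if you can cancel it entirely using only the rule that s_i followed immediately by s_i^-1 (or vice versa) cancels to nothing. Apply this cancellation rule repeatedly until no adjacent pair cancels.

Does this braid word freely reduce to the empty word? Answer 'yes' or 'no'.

Gen 1 (s3^-1): push. Stack: [s3^-1]
Gen 2 (s1): push. Stack: [s3^-1 s1]
Gen 3 (s2^-1): push. Stack: [s3^-1 s1 s2^-1]
Gen 4 (s3^-1): push. Stack: [s3^-1 s1 s2^-1 s3^-1]
Gen 5 (s3^-1): push. Stack: [s3^-1 s1 s2^-1 s3^-1 s3^-1]
Gen 6 (s1): push. Stack: [s3^-1 s1 s2^-1 s3^-1 s3^-1 s1]
Gen 7 (s3): push. Stack: [s3^-1 s1 s2^-1 s3^-1 s3^-1 s1 s3]
Gen 8 (s2): push. Stack: [s3^-1 s1 s2^-1 s3^-1 s3^-1 s1 s3 s2]
Gen 9 (s3^-1): push. Stack: [s3^-1 s1 s2^-1 s3^-1 s3^-1 s1 s3 s2 s3^-1]
Reduced word: s3^-1 s1 s2^-1 s3^-1 s3^-1 s1 s3 s2 s3^-1

Answer: no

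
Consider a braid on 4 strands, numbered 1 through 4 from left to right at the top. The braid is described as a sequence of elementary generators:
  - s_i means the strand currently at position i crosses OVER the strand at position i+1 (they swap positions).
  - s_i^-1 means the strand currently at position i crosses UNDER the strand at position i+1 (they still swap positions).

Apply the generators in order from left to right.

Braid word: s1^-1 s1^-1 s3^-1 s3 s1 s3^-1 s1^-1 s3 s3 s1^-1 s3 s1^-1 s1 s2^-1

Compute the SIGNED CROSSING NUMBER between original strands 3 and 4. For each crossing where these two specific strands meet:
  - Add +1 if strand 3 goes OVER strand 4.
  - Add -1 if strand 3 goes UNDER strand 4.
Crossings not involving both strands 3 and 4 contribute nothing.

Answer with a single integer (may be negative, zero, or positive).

Gen 1: crossing 1x2. Both 3&4? no. Sum: 0
Gen 2: crossing 2x1. Both 3&4? no. Sum: 0
Gen 3: 3 under 4. Both 3&4? yes. Contrib: -1. Sum: -1
Gen 4: 4 over 3. Both 3&4? yes. Contrib: -1. Sum: -2
Gen 5: crossing 1x2. Both 3&4? no. Sum: -2
Gen 6: 3 under 4. Both 3&4? yes. Contrib: -1. Sum: -3
Gen 7: crossing 2x1. Both 3&4? no. Sum: -3
Gen 8: 4 over 3. Both 3&4? yes. Contrib: -1. Sum: -4
Gen 9: 3 over 4. Both 3&4? yes. Contrib: +1. Sum: -3
Gen 10: crossing 1x2. Both 3&4? no. Sum: -3
Gen 11: 4 over 3. Both 3&4? yes. Contrib: -1. Sum: -4
Gen 12: crossing 2x1. Both 3&4? no. Sum: -4
Gen 13: crossing 1x2. Both 3&4? no. Sum: -4
Gen 14: crossing 1x3. Both 3&4? no. Sum: -4

Answer: -4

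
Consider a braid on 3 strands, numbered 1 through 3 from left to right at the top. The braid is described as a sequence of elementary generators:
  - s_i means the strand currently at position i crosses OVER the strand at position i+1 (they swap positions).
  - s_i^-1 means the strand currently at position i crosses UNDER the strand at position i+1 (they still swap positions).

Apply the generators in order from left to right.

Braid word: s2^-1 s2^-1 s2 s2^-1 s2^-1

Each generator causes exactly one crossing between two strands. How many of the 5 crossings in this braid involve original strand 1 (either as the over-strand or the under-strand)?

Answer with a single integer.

Gen 1: crossing 2x3. Involves strand 1? no. Count so far: 0
Gen 2: crossing 3x2. Involves strand 1? no. Count so far: 0
Gen 3: crossing 2x3. Involves strand 1? no. Count so far: 0
Gen 4: crossing 3x2. Involves strand 1? no. Count so far: 0
Gen 5: crossing 2x3. Involves strand 1? no. Count so far: 0

Answer: 0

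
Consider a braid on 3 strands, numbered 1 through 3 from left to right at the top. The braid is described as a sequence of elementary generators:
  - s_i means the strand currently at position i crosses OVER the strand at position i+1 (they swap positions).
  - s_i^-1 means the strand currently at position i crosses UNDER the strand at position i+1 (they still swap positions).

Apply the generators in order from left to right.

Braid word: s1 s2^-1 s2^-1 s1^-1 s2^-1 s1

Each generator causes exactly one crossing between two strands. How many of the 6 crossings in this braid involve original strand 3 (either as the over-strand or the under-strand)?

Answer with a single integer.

Gen 1: crossing 1x2. Involves strand 3? no. Count so far: 0
Gen 2: crossing 1x3. Involves strand 3? yes. Count so far: 1
Gen 3: crossing 3x1. Involves strand 3? yes. Count so far: 2
Gen 4: crossing 2x1. Involves strand 3? no. Count so far: 2
Gen 5: crossing 2x3. Involves strand 3? yes. Count so far: 3
Gen 6: crossing 1x3. Involves strand 3? yes. Count so far: 4

Answer: 4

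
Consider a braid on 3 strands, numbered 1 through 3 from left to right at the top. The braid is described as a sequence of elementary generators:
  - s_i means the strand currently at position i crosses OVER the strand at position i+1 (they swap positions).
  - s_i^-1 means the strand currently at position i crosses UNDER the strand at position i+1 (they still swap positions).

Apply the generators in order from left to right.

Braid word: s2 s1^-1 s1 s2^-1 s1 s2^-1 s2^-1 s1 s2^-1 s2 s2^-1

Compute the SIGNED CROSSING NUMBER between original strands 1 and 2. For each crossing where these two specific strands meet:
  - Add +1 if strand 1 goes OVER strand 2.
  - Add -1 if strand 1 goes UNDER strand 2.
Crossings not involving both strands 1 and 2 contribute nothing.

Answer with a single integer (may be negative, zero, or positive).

Gen 1: crossing 2x3. Both 1&2? no. Sum: 0
Gen 2: crossing 1x3. Both 1&2? no. Sum: 0
Gen 3: crossing 3x1. Both 1&2? no. Sum: 0
Gen 4: crossing 3x2. Both 1&2? no. Sum: 0
Gen 5: 1 over 2. Both 1&2? yes. Contrib: +1. Sum: 1
Gen 6: crossing 1x3. Both 1&2? no. Sum: 1
Gen 7: crossing 3x1. Both 1&2? no. Sum: 1
Gen 8: 2 over 1. Both 1&2? yes. Contrib: -1. Sum: 0
Gen 9: crossing 2x3. Both 1&2? no. Sum: 0
Gen 10: crossing 3x2. Both 1&2? no. Sum: 0
Gen 11: crossing 2x3. Both 1&2? no. Sum: 0

Answer: 0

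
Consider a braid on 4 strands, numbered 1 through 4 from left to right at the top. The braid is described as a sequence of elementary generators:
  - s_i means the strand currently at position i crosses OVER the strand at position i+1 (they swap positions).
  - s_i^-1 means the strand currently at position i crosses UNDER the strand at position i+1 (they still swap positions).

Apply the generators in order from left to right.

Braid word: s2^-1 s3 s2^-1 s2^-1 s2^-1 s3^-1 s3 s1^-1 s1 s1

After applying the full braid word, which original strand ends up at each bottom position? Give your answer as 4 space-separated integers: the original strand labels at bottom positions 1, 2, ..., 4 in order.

Answer: 4 1 3 2

Derivation:
Gen 1 (s2^-1): strand 2 crosses under strand 3. Perm now: [1 3 2 4]
Gen 2 (s3): strand 2 crosses over strand 4. Perm now: [1 3 4 2]
Gen 3 (s2^-1): strand 3 crosses under strand 4. Perm now: [1 4 3 2]
Gen 4 (s2^-1): strand 4 crosses under strand 3. Perm now: [1 3 4 2]
Gen 5 (s2^-1): strand 3 crosses under strand 4. Perm now: [1 4 3 2]
Gen 6 (s3^-1): strand 3 crosses under strand 2. Perm now: [1 4 2 3]
Gen 7 (s3): strand 2 crosses over strand 3. Perm now: [1 4 3 2]
Gen 8 (s1^-1): strand 1 crosses under strand 4. Perm now: [4 1 3 2]
Gen 9 (s1): strand 4 crosses over strand 1. Perm now: [1 4 3 2]
Gen 10 (s1): strand 1 crosses over strand 4. Perm now: [4 1 3 2]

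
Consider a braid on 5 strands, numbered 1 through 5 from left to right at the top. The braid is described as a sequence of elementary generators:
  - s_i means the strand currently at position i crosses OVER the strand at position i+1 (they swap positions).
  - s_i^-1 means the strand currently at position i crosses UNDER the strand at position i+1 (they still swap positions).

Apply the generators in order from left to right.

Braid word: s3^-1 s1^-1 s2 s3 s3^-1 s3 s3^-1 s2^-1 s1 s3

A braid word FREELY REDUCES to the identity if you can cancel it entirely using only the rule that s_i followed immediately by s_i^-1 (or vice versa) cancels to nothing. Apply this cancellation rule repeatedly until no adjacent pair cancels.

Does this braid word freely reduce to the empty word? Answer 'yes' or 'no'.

Gen 1 (s3^-1): push. Stack: [s3^-1]
Gen 2 (s1^-1): push. Stack: [s3^-1 s1^-1]
Gen 3 (s2): push. Stack: [s3^-1 s1^-1 s2]
Gen 4 (s3): push. Stack: [s3^-1 s1^-1 s2 s3]
Gen 5 (s3^-1): cancels prior s3. Stack: [s3^-1 s1^-1 s2]
Gen 6 (s3): push. Stack: [s3^-1 s1^-1 s2 s3]
Gen 7 (s3^-1): cancels prior s3. Stack: [s3^-1 s1^-1 s2]
Gen 8 (s2^-1): cancels prior s2. Stack: [s3^-1 s1^-1]
Gen 9 (s1): cancels prior s1^-1. Stack: [s3^-1]
Gen 10 (s3): cancels prior s3^-1. Stack: []
Reduced word: (empty)

Answer: yes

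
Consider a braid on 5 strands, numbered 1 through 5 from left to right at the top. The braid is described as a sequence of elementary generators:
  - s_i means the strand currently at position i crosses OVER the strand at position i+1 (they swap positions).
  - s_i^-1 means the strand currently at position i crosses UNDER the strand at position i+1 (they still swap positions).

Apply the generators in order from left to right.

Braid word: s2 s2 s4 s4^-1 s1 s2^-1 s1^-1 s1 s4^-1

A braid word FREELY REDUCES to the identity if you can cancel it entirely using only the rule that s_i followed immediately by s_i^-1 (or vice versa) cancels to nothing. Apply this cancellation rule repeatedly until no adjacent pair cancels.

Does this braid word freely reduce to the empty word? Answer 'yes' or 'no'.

Answer: no

Derivation:
Gen 1 (s2): push. Stack: [s2]
Gen 2 (s2): push. Stack: [s2 s2]
Gen 3 (s4): push. Stack: [s2 s2 s4]
Gen 4 (s4^-1): cancels prior s4. Stack: [s2 s2]
Gen 5 (s1): push. Stack: [s2 s2 s1]
Gen 6 (s2^-1): push. Stack: [s2 s2 s1 s2^-1]
Gen 7 (s1^-1): push. Stack: [s2 s2 s1 s2^-1 s1^-1]
Gen 8 (s1): cancels prior s1^-1. Stack: [s2 s2 s1 s2^-1]
Gen 9 (s4^-1): push. Stack: [s2 s2 s1 s2^-1 s4^-1]
Reduced word: s2 s2 s1 s2^-1 s4^-1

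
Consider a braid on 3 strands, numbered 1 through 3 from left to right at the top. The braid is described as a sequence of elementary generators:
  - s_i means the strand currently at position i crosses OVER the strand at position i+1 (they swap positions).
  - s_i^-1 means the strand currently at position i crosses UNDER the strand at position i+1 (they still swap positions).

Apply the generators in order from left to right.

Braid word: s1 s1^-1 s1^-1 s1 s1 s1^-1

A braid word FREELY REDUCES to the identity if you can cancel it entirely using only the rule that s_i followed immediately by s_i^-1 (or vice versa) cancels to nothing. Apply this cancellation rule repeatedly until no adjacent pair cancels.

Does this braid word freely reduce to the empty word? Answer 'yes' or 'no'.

Gen 1 (s1): push. Stack: [s1]
Gen 2 (s1^-1): cancels prior s1. Stack: []
Gen 3 (s1^-1): push. Stack: [s1^-1]
Gen 4 (s1): cancels prior s1^-1. Stack: []
Gen 5 (s1): push. Stack: [s1]
Gen 6 (s1^-1): cancels prior s1. Stack: []
Reduced word: (empty)

Answer: yes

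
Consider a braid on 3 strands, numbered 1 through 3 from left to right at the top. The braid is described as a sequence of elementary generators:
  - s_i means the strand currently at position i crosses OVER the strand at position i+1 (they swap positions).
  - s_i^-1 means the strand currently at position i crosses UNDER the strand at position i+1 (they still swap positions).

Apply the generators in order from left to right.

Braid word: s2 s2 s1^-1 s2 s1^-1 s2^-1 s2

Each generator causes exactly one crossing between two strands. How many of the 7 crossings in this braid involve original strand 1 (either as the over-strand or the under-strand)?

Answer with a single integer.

Gen 1: crossing 2x3. Involves strand 1? no. Count so far: 0
Gen 2: crossing 3x2. Involves strand 1? no. Count so far: 0
Gen 3: crossing 1x2. Involves strand 1? yes. Count so far: 1
Gen 4: crossing 1x3. Involves strand 1? yes. Count so far: 2
Gen 5: crossing 2x3. Involves strand 1? no. Count so far: 2
Gen 6: crossing 2x1. Involves strand 1? yes. Count so far: 3
Gen 7: crossing 1x2. Involves strand 1? yes. Count so far: 4

Answer: 4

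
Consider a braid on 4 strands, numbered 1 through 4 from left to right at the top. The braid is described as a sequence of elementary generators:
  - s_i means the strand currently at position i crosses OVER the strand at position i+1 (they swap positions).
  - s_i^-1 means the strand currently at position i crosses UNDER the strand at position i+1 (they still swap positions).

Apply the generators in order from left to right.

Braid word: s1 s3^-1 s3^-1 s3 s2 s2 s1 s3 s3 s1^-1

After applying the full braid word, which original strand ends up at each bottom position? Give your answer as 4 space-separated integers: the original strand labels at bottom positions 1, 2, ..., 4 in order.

Gen 1 (s1): strand 1 crosses over strand 2. Perm now: [2 1 3 4]
Gen 2 (s3^-1): strand 3 crosses under strand 4. Perm now: [2 1 4 3]
Gen 3 (s3^-1): strand 4 crosses under strand 3. Perm now: [2 1 3 4]
Gen 4 (s3): strand 3 crosses over strand 4. Perm now: [2 1 4 3]
Gen 5 (s2): strand 1 crosses over strand 4. Perm now: [2 4 1 3]
Gen 6 (s2): strand 4 crosses over strand 1. Perm now: [2 1 4 3]
Gen 7 (s1): strand 2 crosses over strand 1. Perm now: [1 2 4 3]
Gen 8 (s3): strand 4 crosses over strand 3. Perm now: [1 2 3 4]
Gen 9 (s3): strand 3 crosses over strand 4. Perm now: [1 2 4 3]
Gen 10 (s1^-1): strand 1 crosses under strand 2. Perm now: [2 1 4 3]

Answer: 2 1 4 3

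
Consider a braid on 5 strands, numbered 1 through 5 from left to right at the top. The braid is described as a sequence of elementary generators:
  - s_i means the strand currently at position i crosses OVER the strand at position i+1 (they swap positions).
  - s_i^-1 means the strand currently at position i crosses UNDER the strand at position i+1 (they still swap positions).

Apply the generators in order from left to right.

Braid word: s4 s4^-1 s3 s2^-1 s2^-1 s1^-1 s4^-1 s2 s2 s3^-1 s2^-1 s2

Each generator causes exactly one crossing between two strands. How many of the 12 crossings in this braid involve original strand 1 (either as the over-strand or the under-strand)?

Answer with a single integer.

Gen 1: crossing 4x5. Involves strand 1? no. Count so far: 0
Gen 2: crossing 5x4. Involves strand 1? no. Count so far: 0
Gen 3: crossing 3x4. Involves strand 1? no. Count so far: 0
Gen 4: crossing 2x4. Involves strand 1? no. Count so far: 0
Gen 5: crossing 4x2. Involves strand 1? no. Count so far: 0
Gen 6: crossing 1x2. Involves strand 1? yes. Count so far: 1
Gen 7: crossing 3x5. Involves strand 1? no. Count so far: 1
Gen 8: crossing 1x4. Involves strand 1? yes. Count so far: 2
Gen 9: crossing 4x1. Involves strand 1? yes. Count so far: 3
Gen 10: crossing 4x5. Involves strand 1? no. Count so far: 3
Gen 11: crossing 1x5. Involves strand 1? yes. Count so far: 4
Gen 12: crossing 5x1. Involves strand 1? yes. Count so far: 5

Answer: 5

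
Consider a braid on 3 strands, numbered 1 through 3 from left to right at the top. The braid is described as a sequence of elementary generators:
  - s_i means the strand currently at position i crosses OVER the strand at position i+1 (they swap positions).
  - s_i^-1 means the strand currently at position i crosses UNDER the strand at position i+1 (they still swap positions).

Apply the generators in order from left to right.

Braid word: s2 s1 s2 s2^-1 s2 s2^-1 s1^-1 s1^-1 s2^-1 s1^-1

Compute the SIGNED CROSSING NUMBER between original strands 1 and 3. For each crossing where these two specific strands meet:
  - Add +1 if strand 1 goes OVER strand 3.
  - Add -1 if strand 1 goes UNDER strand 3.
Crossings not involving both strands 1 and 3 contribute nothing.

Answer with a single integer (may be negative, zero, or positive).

Gen 1: crossing 2x3. Both 1&3? no. Sum: 0
Gen 2: 1 over 3. Both 1&3? yes. Contrib: +1. Sum: 1
Gen 3: crossing 1x2. Both 1&3? no. Sum: 1
Gen 4: crossing 2x1. Both 1&3? no. Sum: 1
Gen 5: crossing 1x2. Both 1&3? no. Sum: 1
Gen 6: crossing 2x1. Both 1&3? no. Sum: 1
Gen 7: 3 under 1. Both 1&3? yes. Contrib: +1. Sum: 2
Gen 8: 1 under 3. Both 1&3? yes. Contrib: -1. Sum: 1
Gen 9: crossing 1x2. Both 1&3? no. Sum: 1
Gen 10: crossing 3x2. Both 1&3? no. Sum: 1

Answer: 1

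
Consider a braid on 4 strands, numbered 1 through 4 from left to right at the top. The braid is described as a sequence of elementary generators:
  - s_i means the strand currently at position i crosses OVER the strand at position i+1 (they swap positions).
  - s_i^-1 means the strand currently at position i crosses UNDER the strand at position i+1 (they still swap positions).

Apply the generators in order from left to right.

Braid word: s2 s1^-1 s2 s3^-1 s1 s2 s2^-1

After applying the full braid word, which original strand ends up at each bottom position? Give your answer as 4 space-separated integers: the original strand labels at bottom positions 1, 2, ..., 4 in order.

Gen 1 (s2): strand 2 crosses over strand 3. Perm now: [1 3 2 4]
Gen 2 (s1^-1): strand 1 crosses under strand 3. Perm now: [3 1 2 4]
Gen 3 (s2): strand 1 crosses over strand 2. Perm now: [3 2 1 4]
Gen 4 (s3^-1): strand 1 crosses under strand 4. Perm now: [3 2 4 1]
Gen 5 (s1): strand 3 crosses over strand 2. Perm now: [2 3 4 1]
Gen 6 (s2): strand 3 crosses over strand 4. Perm now: [2 4 3 1]
Gen 7 (s2^-1): strand 4 crosses under strand 3. Perm now: [2 3 4 1]

Answer: 2 3 4 1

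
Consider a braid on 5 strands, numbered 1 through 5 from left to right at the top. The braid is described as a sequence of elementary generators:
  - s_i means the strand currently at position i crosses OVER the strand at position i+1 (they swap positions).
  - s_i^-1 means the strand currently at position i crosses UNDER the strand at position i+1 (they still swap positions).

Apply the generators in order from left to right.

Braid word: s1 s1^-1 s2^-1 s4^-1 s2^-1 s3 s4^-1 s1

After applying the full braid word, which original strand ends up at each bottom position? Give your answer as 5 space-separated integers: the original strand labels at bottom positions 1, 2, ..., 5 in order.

Gen 1 (s1): strand 1 crosses over strand 2. Perm now: [2 1 3 4 5]
Gen 2 (s1^-1): strand 2 crosses under strand 1. Perm now: [1 2 3 4 5]
Gen 3 (s2^-1): strand 2 crosses under strand 3. Perm now: [1 3 2 4 5]
Gen 4 (s4^-1): strand 4 crosses under strand 5. Perm now: [1 3 2 5 4]
Gen 5 (s2^-1): strand 3 crosses under strand 2. Perm now: [1 2 3 5 4]
Gen 6 (s3): strand 3 crosses over strand 5. Perm now: [1 2 5 3 4]
Gen 7 (s4^-1): strand 3 crosses under strand 4. Perm now: [1 2 5 4 3]
Gen 8 (s1): strand 1 crosses over strand 2. Perm now: [2 1 5 4 3]

Answer: 2 1 5 4 3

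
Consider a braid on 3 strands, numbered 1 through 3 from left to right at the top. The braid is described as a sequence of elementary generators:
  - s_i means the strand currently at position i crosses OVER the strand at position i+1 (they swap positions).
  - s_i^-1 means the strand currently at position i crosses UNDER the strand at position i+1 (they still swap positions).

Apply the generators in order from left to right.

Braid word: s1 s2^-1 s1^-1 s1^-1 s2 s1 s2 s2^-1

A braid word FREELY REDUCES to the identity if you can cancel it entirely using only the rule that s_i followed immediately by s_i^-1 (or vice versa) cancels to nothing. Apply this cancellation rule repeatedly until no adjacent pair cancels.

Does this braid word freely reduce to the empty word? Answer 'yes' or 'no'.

Answer: no

Derivation:
Gen 1 (s1): push. Stack: [s1]
Gen 2 (s2^-1): push. Stack: [s1 s2^-1]
Gen 3 (s1^-1): push. Stack: [s1 s2^-1 s1^-1]
Gen 4 (s1^-1): push. Stack: [s1 s2^-1 s1^-1 s1^-1]
Gen 5 (s2): push. Stack: [s1 s2^-1 s1^-1 s1^-1 s2]
Gen 6 (s1): push. Stack: [s1 s2^-1 s1^-1 s1^-1 s2 s1]
Gen 7 (s2): push. Stack: [s1 s2^-1 s1^-1 s1^-1 s2 s1 s2]
Gen 8 (s2^-1): cancels prior s2. Stack: [s1 s2^-1 s1^-1 s1^-1 s2 s1]
Reduced word: s1 s2^-1 s1^-1 s1^-1 s2 s1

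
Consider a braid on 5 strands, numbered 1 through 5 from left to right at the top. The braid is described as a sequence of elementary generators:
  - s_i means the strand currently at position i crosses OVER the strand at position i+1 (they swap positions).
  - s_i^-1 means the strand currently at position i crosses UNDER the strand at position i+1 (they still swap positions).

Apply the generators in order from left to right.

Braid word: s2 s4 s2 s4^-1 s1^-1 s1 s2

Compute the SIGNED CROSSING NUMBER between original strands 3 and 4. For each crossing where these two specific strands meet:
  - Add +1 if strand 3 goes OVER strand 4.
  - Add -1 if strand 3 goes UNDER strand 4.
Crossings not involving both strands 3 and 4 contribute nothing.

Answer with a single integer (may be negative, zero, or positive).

Answer: 0

Derivation:
Gen 1: crossing 2x3. Both 3&4? no. Sum: 0
Gen 2: crossing 4x5. Both 3&4? no. Sum: 0
Gen 3: crossing 3x2. Both 3&4? no. Sum: 0
Gen 4: crossing 5x4. Both 3&4? no. Sum: 0
Gen 5: crossing 1x2. Both 3&4? no. Sum: 0
Gen 6: crossing 2x1. Both 3&4? no. Sum: 0
Gen 7: crossing 2x3. Both 3&4? no. Sum: 0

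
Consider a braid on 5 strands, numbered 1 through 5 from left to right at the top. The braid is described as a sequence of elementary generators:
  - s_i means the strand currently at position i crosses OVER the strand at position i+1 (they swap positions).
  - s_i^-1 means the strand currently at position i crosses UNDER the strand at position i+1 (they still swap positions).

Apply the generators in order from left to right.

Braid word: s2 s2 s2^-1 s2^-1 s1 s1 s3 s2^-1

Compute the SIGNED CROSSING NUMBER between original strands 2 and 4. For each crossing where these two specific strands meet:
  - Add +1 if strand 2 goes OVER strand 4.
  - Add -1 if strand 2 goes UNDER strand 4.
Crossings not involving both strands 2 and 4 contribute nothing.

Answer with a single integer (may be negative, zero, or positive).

Gen 1: crossing 2x3. Both 2&4? no. Sum: 0
Gen 2: crossing 3x2. Both 2&4? no. Sum: 0
Gen 3: crossing 2x3. Both 2&4? no. Sum: 0
Gen 4: crossing 3x2. Both 2&4? no. Sum: 0
Gen 5: crossing 1x2. Both 2&4? no. Sum: 0
Gen 6: crossing 2x1. Both 2&4? no. Sum: 0
Gen 7: crossing 3x4. Both 2&4? no. Sum: 0
Gen 8: 2 under 4. Both 2&4? yes. Contrib: -1. Sum: -1

Answer: -1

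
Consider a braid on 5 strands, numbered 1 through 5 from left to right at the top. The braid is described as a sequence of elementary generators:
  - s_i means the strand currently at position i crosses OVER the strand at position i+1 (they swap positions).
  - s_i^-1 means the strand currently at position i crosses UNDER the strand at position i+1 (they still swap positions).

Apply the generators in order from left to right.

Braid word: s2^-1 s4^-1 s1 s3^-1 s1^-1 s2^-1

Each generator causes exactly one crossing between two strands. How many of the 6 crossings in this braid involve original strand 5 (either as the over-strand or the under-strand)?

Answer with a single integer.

Gen 1: crossing 2x3. Involves strand 5? no. Count so far: 0
Gen 2: crossing 4x5. Involves strand 5? yes. Count so far: 1
Gen 3: crossing 1x3. Involves strand 5? no. Count so far: 1
Gen 4: crossing 2x5. Involves strand 5? yes. Count so far: 2
Gen 5: crossing 3x1. Involves strand 5? no. Count so far: 2
Gen 6: crossing 3x5. Involves strand 5? yes. Count so far: 3

Answer: 3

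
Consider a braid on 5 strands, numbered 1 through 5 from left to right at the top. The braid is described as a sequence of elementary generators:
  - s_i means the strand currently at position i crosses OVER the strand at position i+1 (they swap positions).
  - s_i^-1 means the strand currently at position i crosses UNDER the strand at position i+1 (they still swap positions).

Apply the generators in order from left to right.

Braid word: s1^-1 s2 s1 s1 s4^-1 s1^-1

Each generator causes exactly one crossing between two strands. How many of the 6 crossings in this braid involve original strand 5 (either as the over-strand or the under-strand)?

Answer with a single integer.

Answer: 1

Derivation:
Gen 1: crossing 1x2. Involves strand 5? no. Count so far: 0
Gen 2: crossing 1x3. Involves strand 5? no. Count so far: 0
Gen 3: crossing 2x3. Involves strand 5? no. Count so far: 0
Gen 4: crossing 3x2. Involves strand 5? no. Count so far: 0
Gen 5: crossing 4x5. Involves strand 5? yes. Count so far: 1
Gen 6: crossing 2x3. Involves strand 5? no. Count so far: 1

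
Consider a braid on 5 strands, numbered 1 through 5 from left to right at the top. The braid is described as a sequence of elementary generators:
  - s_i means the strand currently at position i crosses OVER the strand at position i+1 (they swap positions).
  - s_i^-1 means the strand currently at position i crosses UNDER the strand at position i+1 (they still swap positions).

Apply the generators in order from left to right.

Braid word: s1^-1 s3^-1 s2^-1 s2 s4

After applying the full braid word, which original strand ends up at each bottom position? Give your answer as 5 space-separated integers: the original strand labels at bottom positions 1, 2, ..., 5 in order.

Answer: 2 1 4 5 3

Derivation:
Gen 1 (s1^-1): strand 1 crosses under strand 2. Perm now: [2 1 3 4 5]
Gen 2 (s3^-1): strand 3 crosses under strand 4. Perm now: [2 1 4 3 5]
Gen 3 (s2^-1): strand 1 crosses under strand 4. Perm now: [2 4 1 3 5]
Gen 4 (s2): strand 4 crosses over strand 1. Perm now: [2 1 4 3 5]
Gen 5 (s4): strand 3 crosses over strand 5. Perm now: [2 1 4 5 3]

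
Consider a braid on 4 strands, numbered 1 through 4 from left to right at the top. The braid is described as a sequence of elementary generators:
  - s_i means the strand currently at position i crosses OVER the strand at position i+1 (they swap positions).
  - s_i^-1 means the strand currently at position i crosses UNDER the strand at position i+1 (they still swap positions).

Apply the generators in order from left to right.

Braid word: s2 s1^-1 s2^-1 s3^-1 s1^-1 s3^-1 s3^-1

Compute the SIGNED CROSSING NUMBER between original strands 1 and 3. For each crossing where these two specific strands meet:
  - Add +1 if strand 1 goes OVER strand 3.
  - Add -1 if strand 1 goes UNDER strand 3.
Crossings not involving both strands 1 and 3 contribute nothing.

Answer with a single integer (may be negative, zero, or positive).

Gen 1: crossing 2x3. Both 1&3? no. Sum: 0
Gen 2: 1 under 3. Both 1&3? yes. Contrib: -1. Sum: -1
Gen 3: crossing 1x2. Both 1&3? no. Sum: -1
Gen 4: crossing 1x4. Both 1&3? no. Sum: -1
Gen 5: crossing 3x2. Both 1&3? no. Sum: -1
Gen 6: crossing 4x1. Both 1&3? no. Sum: -1
Gen 7: crossing 1x4. Both 1&3? no. Sum: -1

Answer: -1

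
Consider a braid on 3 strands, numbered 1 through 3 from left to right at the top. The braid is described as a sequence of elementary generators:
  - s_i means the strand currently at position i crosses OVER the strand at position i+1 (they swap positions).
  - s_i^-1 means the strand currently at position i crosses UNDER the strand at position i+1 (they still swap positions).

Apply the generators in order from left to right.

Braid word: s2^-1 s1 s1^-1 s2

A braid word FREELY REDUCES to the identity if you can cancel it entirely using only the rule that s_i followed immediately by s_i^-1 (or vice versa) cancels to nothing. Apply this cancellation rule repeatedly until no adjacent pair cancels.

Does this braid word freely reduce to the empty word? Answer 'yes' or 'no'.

Gen 1 (s2^-1): push. Stack: [s2^-1]
Gen 2 (s1): push. Stack: [s2^-1 s1]
Gen 3 (s1^-1): cancels prior s1. Stack: [s2^-1]
Gen 4 (s2): cancels prior s2^-1. Stack: []
Reduced word: (empty)

Answer: yes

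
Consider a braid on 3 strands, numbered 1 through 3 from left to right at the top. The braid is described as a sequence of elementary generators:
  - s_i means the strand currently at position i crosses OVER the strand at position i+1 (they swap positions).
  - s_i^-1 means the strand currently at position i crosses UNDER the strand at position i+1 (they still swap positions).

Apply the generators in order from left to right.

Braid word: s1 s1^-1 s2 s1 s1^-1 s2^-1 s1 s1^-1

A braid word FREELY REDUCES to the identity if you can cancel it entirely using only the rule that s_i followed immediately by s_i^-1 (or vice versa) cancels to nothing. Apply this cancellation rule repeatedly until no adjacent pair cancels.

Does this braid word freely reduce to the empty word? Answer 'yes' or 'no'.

Gen 1 (s1): push. Stack: [s1]
Gen 2 (s1^-1): cancels prior s1. Stack: []
Gen 3 (s2): push. Stack: [s2]
Gen 4 (s1): push. Stack: [s2 s1]
Gen 5 (s1^-1): cancels prior s1. Stack: [s2]
Gen 6 (s2^-1): cancels prior s2. Stack: []
Gen 7 (s1): push. Stack: [s1]
Gen 8 (s1^-1): cancels prior s1. Stack: []
Reduced word: (empty)

Answer: yes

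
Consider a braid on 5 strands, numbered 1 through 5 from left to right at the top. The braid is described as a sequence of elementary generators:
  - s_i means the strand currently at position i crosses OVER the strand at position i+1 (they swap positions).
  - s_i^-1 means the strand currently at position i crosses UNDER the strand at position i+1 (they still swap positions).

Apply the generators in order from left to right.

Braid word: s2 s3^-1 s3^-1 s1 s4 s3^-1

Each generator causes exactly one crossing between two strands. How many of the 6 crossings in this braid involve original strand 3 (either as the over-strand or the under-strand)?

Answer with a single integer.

Answer: 2

Derivation:
Gen 1: crossing 2x3. Involves strand 3? yes. Count so far: 1
Gen 2: crossing 2x4. Involves strand 3? no. Count so far: 1
Gen 3: crossing 4x2. Involves strand 3? no. Count so far: 1
Gen 4: crossing 1x3. Involves strand 3? yes. Count so far: 2
Gen 5: crossing 4x5. Involves strand 3? no. Count so far: 2
Gen 6: crossing 2x5. Involves strand 3? no. Count so far: 2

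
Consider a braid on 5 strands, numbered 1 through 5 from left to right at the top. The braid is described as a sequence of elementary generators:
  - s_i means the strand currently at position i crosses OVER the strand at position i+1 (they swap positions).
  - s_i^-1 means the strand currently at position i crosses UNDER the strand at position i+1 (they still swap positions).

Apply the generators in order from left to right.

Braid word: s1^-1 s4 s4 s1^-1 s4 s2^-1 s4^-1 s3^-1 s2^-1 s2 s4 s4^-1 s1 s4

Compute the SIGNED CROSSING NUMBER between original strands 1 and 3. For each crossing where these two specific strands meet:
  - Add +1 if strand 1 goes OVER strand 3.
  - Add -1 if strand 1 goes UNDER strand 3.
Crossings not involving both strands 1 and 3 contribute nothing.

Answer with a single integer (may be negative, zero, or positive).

Answer: 1

Derivation:
Gen 1: crossing 1x2. Both 1&3? no. Sum: 0
Gen 2: crossing 4x5. Both 1&3? no. Sum: 0
Gen 3: crossing 5x4. Both 1&3? no. Sum: 0
Gen 4: crossing 2x1. Both 1&3? no. Sum: 0
Gen 5: crossing 4x5. Both 1&3? no. Sum: 0
Gen 6: crossing 2x3. Both 1&3? no. Sum: 0
Gen 7: crossing 5x4. Both 1&3? no. Sum: 0
Gen 8: crossing 2x4. Both 1&3? no. Sum: 0
Gen 9: crossing 3x4. Both 1&3? no. Sum: 0
Gen 10: crossing 4x3. Both 1&3? no. Sum: 0
Gen 11: crossing 2x5. Both 1&3? no. Sum: 0
Gen 12: crossing 5x2. Both 1&3? no. Sum: 0
Gen 13: 1 over 3. Both 1&3? yes. Contrib: +1. Sum: 1
Gen 14: crossing 2x5. Both 1&3? no. Sum: 1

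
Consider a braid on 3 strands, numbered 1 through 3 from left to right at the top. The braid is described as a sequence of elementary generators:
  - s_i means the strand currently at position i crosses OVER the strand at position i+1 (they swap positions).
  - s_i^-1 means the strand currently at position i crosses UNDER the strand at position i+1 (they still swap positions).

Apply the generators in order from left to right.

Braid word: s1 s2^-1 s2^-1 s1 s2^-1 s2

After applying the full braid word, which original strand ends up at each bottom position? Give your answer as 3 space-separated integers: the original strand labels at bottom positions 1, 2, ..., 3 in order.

Gen 1 (s1): strand 1 crosses over strand 2. Perm now: [2 1 3]
Gen 2 (s2^-1): strand 1 crosses under strand 3. Perm now: [2 3 1]
Gen 3 (s2^-1): strand 3 crosses under strand 1. Perm now: [2 1 3]
Gen 4 (s1): strand 2 crosses over strand 1. Perm now: [1 2 3]
Gen 5 (s2^-1): strand 2 crosses under strand 3. Perm now: [1 3 2]
Gen 6 (s2): strand 3 crosses over strand 2. Perm now: [1 2 3]

Answer: 1 2 3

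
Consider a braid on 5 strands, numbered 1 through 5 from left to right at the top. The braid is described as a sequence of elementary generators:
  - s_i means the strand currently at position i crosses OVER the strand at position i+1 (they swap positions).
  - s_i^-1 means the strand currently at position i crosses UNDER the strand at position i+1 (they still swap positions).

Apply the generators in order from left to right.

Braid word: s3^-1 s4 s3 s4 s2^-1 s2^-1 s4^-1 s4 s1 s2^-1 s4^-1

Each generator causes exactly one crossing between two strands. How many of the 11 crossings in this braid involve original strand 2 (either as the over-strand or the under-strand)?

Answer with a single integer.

Gen 1: crossing 3x4. Involves strand 2? no. Count so far: 0
Gen 2: crossing 3x5. Involves strand 2? no. Count so far: 0
Gen 3: crossing 4x5. Involves strand 2? no. Count so far: 0
Gen 4: crossing 4x3. Involves strand 2? no. Count so far: 0
Gen 5: crossing 2x5. Involves strand 2? yes. Count so far: 1
Gen 6: crossing 5x2. Involves strand 2? yes. Count so far: 2
Gen 7: crossing 3x4. Involves strand 2? no. Count so far: 2
Gen 8: crossing 4x3. Involves strand 2? no. Count so far: 2
Gen 9: crossing 1x2. Involves strand 2? yes. Count so far: 3
Gen 10: crossing 1x5. Involves strand 2? no. Count so far: 3
Gen 11: crossing 3x4. Involves strand 2? no. Count so far: 3

Answer: 3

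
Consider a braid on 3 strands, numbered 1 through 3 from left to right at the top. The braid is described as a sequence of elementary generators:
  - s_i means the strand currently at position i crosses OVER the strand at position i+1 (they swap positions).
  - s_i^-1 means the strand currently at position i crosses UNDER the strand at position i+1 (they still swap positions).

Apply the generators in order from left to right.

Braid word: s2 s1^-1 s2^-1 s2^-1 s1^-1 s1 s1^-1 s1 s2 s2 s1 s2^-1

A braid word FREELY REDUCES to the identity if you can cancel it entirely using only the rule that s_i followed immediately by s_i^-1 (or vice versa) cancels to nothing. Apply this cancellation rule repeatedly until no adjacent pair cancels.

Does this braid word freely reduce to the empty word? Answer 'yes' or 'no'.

Gen 1 (s2): push. Stack: [s2]
Gen 2 (s1^-1): push. Stack: [s2 s1^-1]
Gen 3 (s2^-1): push. Stack: [s2 s1^-1 s2^-1]
Gen 4 (s2^-1): push. Stack: [s2 s1^-1 s2^-1 s2^-1]
Gen 5 (s1^-1): push. Stack: [s2 s1^-1 s2^-1 s2^-1 s1^-1]
Gen 6 (s1): cancels prior s1^-1. Stack: [s2 s1^-1 s2^-1 s2^-1]
Gen 7 (s1^-1): push. Stack: [s2 s1^-1 s2^-1 s2^-1 s1^-1]
Gen 8 (s1): cancels prior s1^-1. Stack: [s2 s1^-1 s2^-1 s2^-1]
Gen 9 (s2): cancels prior s2^-1. Stack: [s2 s1^-1 s2^-1]
Gen 10 (s2): cancels prior s2^-1. Stack: [s2 s1^-1]
Gen 11 (s1): cancels prior s1^-1. Stack: [s2]
Gen 12 (s2^-1): cancels prior s2. Stack: []
Reduced word: (empty)

Answer: yes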